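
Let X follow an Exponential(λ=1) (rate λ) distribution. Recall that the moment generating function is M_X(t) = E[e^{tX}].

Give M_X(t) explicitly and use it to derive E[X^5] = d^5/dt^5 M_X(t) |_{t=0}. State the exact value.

E[X^5] = M^(5)(0) = 120

M_X(t) = 1/(1 - t)
M^(5)(t) = 120/(t^6 - 6*t^5 + 15*t^4 - 20*t^3 + 15*t^2 - 6*t + 1)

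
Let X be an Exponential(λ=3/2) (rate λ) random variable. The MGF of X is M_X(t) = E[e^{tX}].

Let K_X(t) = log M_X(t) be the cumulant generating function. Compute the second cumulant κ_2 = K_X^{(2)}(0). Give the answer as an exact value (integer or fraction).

M_X(t) = 3/(2*(3/2 - t))
K_X(t) = log M_X(t) = -log(3/2 - t) - log(2) + log(3)
dK/dt = -2/(2*t - 3)
d^2K/dt^2 = 4/(4*t^2 - 12*t + 9)

κ_2 = d^2K/dt^2 |_{t=0} = 4/9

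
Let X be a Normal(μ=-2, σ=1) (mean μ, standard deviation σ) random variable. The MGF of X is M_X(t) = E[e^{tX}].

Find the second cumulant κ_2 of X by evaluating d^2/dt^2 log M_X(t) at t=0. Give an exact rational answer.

M_X(t) = e^(t^2/2 - 2*t)
K_X(t) = log M_X(t) = t^2/2 - 2*t
K^(2)(t) = 1

κ_2 = K^(2)(0) = 1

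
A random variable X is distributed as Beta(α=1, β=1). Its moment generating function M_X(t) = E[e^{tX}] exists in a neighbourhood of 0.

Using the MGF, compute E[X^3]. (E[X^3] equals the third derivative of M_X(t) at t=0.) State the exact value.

M_X(t) = ₁F₁(1; 2; t)
M′(t) = ₁F₁(2; 3; t)/2
M′′(t) = ₁F₁(3; 4; t)/3
M′′′(t) = ₁F₁(4; 5; t)/4

E[X^3] = M′′′(0) = 1/4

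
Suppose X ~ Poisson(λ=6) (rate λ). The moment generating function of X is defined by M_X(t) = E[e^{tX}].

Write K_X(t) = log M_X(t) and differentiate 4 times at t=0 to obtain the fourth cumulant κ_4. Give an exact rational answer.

M_X(t) = e^(6*e^(t) - 6)
K_X(t) = log M_X(t) = 6*e^(t) - 6
K′(t) = 6*e^(t)
K′′(t) = 6*e^(t)
K′′′(t) = 6*e^(t)
K′′′′(t) = 6*e^(t)

κ_4 = K′′′′(0) = 6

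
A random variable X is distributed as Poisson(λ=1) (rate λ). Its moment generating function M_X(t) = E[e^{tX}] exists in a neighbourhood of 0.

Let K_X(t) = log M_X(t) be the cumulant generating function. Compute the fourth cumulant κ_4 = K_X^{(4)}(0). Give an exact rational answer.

M_X(t) = e^(e^(t) - 1)
K_X(t) = log M_X(t) = e^(t) - 1
dK/dt = e^(t)
d^2K/dt^2 = e^(t)
d^3K/dt^3 = e^(t)
d^4K/dt^4 = e^(t)

κ_4 = d^4K/dt^4 |_{t=0} = 1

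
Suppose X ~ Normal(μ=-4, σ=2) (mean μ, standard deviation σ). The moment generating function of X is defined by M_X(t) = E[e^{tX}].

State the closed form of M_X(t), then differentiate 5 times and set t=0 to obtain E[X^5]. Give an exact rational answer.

E[X^5] = D^5[M](0) = -4544

M_X(t) = e^(2*t^2 - 4*t)
D^5[M](t) = (1024*t^5*e^(2*t^2) - 5120*t^4*e^(2*t^2) + 12800*t^3*e^(2*t^2) - 17920*t^2*e^(2*t^2) + 13760*t*e^(2*t^2) - 4544*e^(2*t^2))*e^(-4*t)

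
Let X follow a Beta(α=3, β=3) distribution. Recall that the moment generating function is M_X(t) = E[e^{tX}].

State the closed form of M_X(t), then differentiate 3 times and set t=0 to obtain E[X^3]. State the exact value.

E[X^3] = d^3M/dt^3 |_{t=0} = 5/28

M_X(t) = ₁F₁(3; 6; t)
dM/dt = ₁F₁(4; 7; t)/2
d^2M/dt^2 = 2*₁F₁(5; 8; t)/7
d^3M/dt^3 = 5*₁F₁(6; 9; t)/28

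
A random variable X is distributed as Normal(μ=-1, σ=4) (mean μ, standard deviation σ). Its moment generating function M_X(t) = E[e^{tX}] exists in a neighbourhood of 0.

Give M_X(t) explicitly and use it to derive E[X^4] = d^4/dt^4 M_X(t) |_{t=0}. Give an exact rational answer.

M_X(t) = e^(8*t^2 - t)
dM/dt = 16*t*e^(-t)*e^(8*t^2) - e^(-t)*e^(8*t^2)
d^2M/dt^2 = (256*t^2*e^(8*t^2) - 32*t*e^(8*t^2) + 17*e^(8*t^2))*e^(-t)
d^3M/dt^3 = (4096*t^3*e^(8*t^2) - 768*t^2*e^(8*t^2) + 816*t*e^(8*t^2) - 49*e^(8*t^2))*e^(-t)
d^4M/dt^4 = (65536*t^4*e^(8*t^2) - 16384*t^3*e^(8*t^2) + 26112*t^2*e^(8*t^2) - 3136*t*e^(8*t^2) + 865*e^(8*t^2))*e^(-t)

E[X^4] = d^4M/dt^4 |_{t=0} = 865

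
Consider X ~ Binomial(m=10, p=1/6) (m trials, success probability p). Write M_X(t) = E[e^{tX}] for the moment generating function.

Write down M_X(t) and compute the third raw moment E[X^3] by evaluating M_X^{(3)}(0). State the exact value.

E[X^3] = M^(3)(0) = 25/2

M_X(t) = (e^(t)/6 + 5/6)^10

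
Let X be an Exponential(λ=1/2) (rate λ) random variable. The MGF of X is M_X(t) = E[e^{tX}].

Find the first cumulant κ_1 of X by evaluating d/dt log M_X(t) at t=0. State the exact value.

M_X(t) = 1/(2*(1/2 - t))
K_X(t) = log M_X(t) = -log(1/2 - t) - log(2)
K^(1)(t) = -2/(2*t - 1)

κ_1 = K^(1)(0) = 2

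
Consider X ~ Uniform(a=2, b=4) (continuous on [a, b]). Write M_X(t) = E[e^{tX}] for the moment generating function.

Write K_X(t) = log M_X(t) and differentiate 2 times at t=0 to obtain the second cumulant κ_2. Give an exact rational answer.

M_X(t) = (e^(4*t) - e^(2*t))/(2*t)
K_X(t) = log M_X(t) = -log(t) + log(e^(4*t) - e^(2*t)) - log(2)
D^2[K](t) = (-4*t^2*e^(2*t) + e^(4*t) - 2*e^(2*t) + 1)/(t^2*e^(4*t) - 2*t^2*e^(2*t) + t^2)

κ_2 = D^2[K](0) = 1/3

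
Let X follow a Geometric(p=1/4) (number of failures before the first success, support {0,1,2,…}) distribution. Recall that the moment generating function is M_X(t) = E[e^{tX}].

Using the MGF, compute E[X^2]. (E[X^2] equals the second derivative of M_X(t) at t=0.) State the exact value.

E[X^2] = M^(2)(0) = 21

M_X(t) = 1/(4*(1 - 3*e^(t)/4))
M^(2)(t) = (-9*e^(2*t) - 12*e^(t))/(27*e^(3*t) - 108*e^(2*t) + 144*e^(t) - 64)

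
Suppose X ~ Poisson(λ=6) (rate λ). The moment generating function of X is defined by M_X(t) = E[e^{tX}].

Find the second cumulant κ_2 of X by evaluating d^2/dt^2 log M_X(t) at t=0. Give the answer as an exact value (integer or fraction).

κ_2 = K^(2)(0) = 6

M_X(t) = e^(6*e^(t) - 6)
K_X(t) = log M_X(t) = 6*e^(t) - 6
K^(2)(t) = 6*e^(t)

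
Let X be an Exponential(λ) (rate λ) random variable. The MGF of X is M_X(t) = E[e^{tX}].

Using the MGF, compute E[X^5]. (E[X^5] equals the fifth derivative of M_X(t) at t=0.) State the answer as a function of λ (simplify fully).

E[X^5] = M′′′′′(0) = 120/λ^5

M_X(t) = λ/(λ - t)
M′(t) = λ/(λ^2 - 2*λ*t + t^2)
M′′(t) = -2*λ/(-λ^3 + 3*λ^2*t - 3*λ*t^2 + t^3)
M′′′(t) = 6*λ/(λ^4 - 4*λ^3*t + 6*λ^2*t^2 - 4*λ*t^3 + t^4)
M′′′′(t) = -24*λ/(-λ^5 + 5*λ^4*t - 10*λ^3*t^2 + 10*λ^2*t^3 - 5*λ*t^4 + t^5)
M′′′′′(t) = 120*λ/(λ^6 - 6*λ^5*t + 15*λ^4*t^2 - 20*λ^3*t^3 + 15*λ^2*t^4 - 6*λ*t^5 + t^6)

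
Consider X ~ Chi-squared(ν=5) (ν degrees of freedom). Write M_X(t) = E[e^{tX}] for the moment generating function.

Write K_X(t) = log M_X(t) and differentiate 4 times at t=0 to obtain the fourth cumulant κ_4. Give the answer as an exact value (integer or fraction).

M_X(t) = (1 - 2*t)^(-5/2)
K_X(t) = log M_X(t) = -5*log(1 - 2*t)/2
K′(t) = -5/(2*t - 1)
K′′(t) = 10/(4*t^2 - 4*t + 1)
K′′′(t) = -40/(8*t^3 - 12*t^2 + 6*t - 1)
K′′′′(t) = 240/(16*t^4 - 32*t^3 + 24*t^2 - 8*t + 1)

κ_4 = K′′′′(0) = 240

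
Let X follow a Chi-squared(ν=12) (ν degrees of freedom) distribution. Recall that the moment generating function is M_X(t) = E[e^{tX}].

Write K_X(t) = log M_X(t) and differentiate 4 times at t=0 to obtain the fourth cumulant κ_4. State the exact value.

M_X(t) = (1 - 2*t)^(-6)
K_X(t) = log M_X(t) = -6*log(1 - 2*t)
K′(t) = -12/(2*t - 1)
K′′(t) = 24/(4*t^2 - 4*t + 1)
K′′′(t) = -96/(8*t^3 - 12*t^2 + 6*t - 1)
K′′′′(t) = 576/(16*t^4 - 32*t^3 + 24*t^2 - 8*t + 1)

κ_4 = K′′′′(0) = 576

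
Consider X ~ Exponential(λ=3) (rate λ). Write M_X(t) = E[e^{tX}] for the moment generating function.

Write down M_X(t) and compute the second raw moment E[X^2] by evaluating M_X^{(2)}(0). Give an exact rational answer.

M_X(t) = 3/(3 - t)
dM/dt = 3/(t^2 - 6*t + 9)
d^2M/dt^2 = -6/(t^3 - 9*t^2 + 27*t - 27)

E[X^2] = d^2M/dt^2 |_{t=0} = 2/9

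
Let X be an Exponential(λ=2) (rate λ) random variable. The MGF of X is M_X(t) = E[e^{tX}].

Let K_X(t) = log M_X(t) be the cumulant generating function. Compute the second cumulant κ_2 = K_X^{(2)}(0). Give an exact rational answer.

κ_2 = D^2[K](0) = 1/4

M_X(t) = 2/(2 - t)
K_X(t) = log M_X(t) = -log(2 - t) + log(2)
D^2[K](t) = 1/(t^2 - 4*t + 4)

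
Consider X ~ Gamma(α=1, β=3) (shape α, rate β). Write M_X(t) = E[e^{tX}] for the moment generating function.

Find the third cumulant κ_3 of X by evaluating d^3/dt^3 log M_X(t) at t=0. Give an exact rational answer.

M_X(t) = 3/(3 - t)
K_X(t) = log M_X(t) = -log(3 - t) + log(3)
K′(t) = -1/(t - 3)
K′′(t) = 1/(t^2 - 6*t + 9)
K′′′(t) = -2/(t^3 - 9*t^2 + 27*t - 27)

κ_3 = K′′′(0) = 2/27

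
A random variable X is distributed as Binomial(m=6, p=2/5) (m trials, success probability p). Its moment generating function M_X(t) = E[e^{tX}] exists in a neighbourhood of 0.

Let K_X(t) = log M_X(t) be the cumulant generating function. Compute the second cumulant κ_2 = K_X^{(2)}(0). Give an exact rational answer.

M_X(t) = (2*e^(t)/5 + 3/5)^6
K_X(t) = log M_X(t) = 6*log(2*e^(t)/5 + 3/5)
dK/dt = 12*e^(t)/(2*e^(t) + 3)
d^2K/dt^2 = 36*e^(t)/(4*e^(2*t) + 12*e^(t) + 9)

κ_2 = d^2K/dt^2 |_{t=0} = 36/25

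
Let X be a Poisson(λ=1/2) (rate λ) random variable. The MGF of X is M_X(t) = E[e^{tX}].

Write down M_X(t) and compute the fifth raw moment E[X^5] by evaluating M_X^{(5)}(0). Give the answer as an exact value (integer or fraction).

E[X^5] = M^(5)(0) = 257/32

M_X(t) = e^(e^(t)/2 - 1/2)
M^(5)(t) = (e^(5*t)*e^(e^(t)/2) + 20*e^(4*t)*e^(e^(t)/2) + 100*e^(3*t)*e^(e^(t)/2) + 120*e^(2*t)*e^(e^(t)/2) + 16*e^(t)*e^(e^(t)/2))*e^(-1/2)/32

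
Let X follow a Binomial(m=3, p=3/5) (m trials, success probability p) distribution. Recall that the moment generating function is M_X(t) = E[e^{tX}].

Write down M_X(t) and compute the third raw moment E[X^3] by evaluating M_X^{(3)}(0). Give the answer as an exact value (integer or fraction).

E[X^3] = d^3M/dt^3 |_{t=0} = 1197/125

M_X(t) = (3*e^(t)/5 + 2/5)^3
dM/dt = 81*e^(3*t)/125 + 108*e^(2*t)/125 + 36*e^(t)/125
d^2M/dt^2 = 243*e^(3*t)/125 + 216*e^(2*t)/125 + 36*e^(t)/125
d^3M/dt^3 = 729*e^(3*t)/125 + 432*e^(2*t)/125 + 36*e^(t)/125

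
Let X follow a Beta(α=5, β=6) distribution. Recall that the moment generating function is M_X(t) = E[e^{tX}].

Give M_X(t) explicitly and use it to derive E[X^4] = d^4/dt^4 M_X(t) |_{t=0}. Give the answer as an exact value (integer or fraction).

E[X^4] = M′′′′(0) = 10/143

M_X(t) = ₁F₁(5; 11; t)
M′(t) = 5*₁F₁(6; 12; t)/11
M′′(t) = 5*₁F₁(7; 13; t)/22
M′′′(t) = 35*₁F₁(8; 14; t)/286
M′′′′(t) = 10*₁F₁(9; 15; t)/143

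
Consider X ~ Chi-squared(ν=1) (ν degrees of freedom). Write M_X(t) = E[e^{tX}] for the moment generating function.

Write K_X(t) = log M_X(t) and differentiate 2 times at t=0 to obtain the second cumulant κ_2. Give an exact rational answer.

κ_2 = D^2[K](0) = 2

M_X(t) = 1/√(1 - 2*t)
K_X(t) = log M_X(t) = -log(1 - 2*t)/2
D^2[K](t) = 2/(4*t^2 - 4*t + 1)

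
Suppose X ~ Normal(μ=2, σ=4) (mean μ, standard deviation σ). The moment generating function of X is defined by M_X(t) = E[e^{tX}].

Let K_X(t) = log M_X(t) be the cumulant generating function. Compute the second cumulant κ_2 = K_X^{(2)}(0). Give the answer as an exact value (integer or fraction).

M_X(t) = e^(8*t^2 + 2*t)
K_X(t) = log M_X(t) = 8*t^2 + 2*t
K^(2)(t) = 16

κ_2 = K^(2)(0) = 16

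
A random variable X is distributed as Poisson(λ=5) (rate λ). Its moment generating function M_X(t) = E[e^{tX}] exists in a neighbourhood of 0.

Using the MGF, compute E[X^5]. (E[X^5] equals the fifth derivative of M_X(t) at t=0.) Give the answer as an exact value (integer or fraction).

M_X(t) = e^(5*e^(t) - 5)
dM/dt = 5*e^(-5)*e^(t)*e^(5*e^(t))
d^2M/dt^2 = (25*e^(2*t)*e^(5*e^(t)) + 5*e^(t)*e^(5*e^(t)))*e^(-5)
d^3M/dt^3 = (125*e^(3*t)*e^(5*e^(t)) + 75*e^(2*t)*e^(5*e^(t)) + 5*e^(t)*e^(5*e^(t)))*e^(-5)
d^4M/dt^4 = (625*e^(4*t)*e^(5*e^(t)) + 750*e^(3*t)*e^(5*e^(t)) + 175*e^(2*t)*e^(5*e^(t)) + 5*e^(t)*e^(5*e^(t)))*e^(-5)
d^5M/dt^5 = (3125*e^(5*t)*e^(5*e^(t)) + 6250*e^(4*t)*e^(5*e^(t)) + 3125*e^(3*t)*e^(5*e^(t)) + 375*e^(2*t)*e^(5*e^(t)) + 5*e^(t)*e^(5*e^(t)))*e^(-5)

E[X^5] = d^5M/dt^5 |_{t=0} = 12880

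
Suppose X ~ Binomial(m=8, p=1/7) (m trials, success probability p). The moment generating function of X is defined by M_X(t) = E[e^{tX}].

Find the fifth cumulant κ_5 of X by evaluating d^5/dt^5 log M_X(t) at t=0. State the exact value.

κ_5 = K′′′′′(0) = -5520/16807

M_X(t) = (e^(t)/7 + 6/7)^8
K_X(t) = log M_X(t) = 8*log(e^(t)/7 + 6/7)
K′(t) = 8*e^(t)/(e^(t) + 6)
K′′(t) = 48*e^(t)/(e^(2*t) + 12*e^(t) + 36)
K′′′(t) = (-48*e^(2*t) + 288*e^(t))/(e^(3*t) + 18*e^(2*t) + 108*e^(t) + 216)
K′′′′(t) = (48*e^(3*t) - 1152*e^(2*t) + 1728*e^(t))/(e^(4*t) + 24*e^(3*t) + 216*e^(2*t) + 864*e^(t) + 1296)
K′′′′′(t) = (-48*e^(4*t) + 3168*e^(3*t) - 19008*e^(2*t) + 10368*e^(t))/(e^(5*t) + 30*e^(4*t) + 360*e^(3*t) + 2160*e^(2*t) + 6480*e^(t) + 7776)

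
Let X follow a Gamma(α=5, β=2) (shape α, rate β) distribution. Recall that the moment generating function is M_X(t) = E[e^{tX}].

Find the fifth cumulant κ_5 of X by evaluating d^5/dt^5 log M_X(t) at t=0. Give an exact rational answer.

κ_5 = K′′′′′(0) = 15/4

M_X(t) = 32/(2 - t)^5
K_X(t) = log M_X(t) = -5*log(2 - t) + 5*log(2)
K′(t) = -5/(t - 2)
K′′(t) = 5/(t^2 - 4*t + 4)
K′′′(t) = -10/(t^3 - 6*t^2 + 12*t - 8)
K′′′′(t) = 30/(t^4 - 8*t^3 + 24*t^2 - 32*t + 16)
K′′′′′(t) = -120/(t^5 - 10*t^4 + 40*t^3 - 80*t^2 + 80*t - 32)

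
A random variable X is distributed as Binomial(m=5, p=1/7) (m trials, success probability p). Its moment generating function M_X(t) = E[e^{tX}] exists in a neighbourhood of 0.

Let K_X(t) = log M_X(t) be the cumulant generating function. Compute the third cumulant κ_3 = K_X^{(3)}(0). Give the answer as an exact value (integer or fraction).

M_X(t) = (e^(t)/7 + 6/7)^5
K_X(t) = log M_X(t) = 5*log(e^(t)/7 + 6/7)
dK/dt = 5*e^(t)/(e^(t) + 6)
d^2K/dt^2 = 30*e^(t)/(e^(2*t) + 12*e^(t) + 36)
d^3K/dt^3 = (-30*e^(2*t) + 180*e^(t))/(e^(3*t) + 18*e^(2*t) + 108*e^(t) + 216)

κ_3 = d^3K/dt^3 |_{t=0} = 150/343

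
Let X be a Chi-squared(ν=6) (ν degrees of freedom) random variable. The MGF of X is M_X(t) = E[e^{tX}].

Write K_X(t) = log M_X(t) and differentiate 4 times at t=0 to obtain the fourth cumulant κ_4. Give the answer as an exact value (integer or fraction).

M_X(t) = (1 - 2*t)^(-3)
K_X(t) = log M_X(t) = -3*log(1 - 2*t)
dK/dt = -6/(2*t - 1)
d^2K/dt^2 = 12/(4*t^2 - 4*t + 1)
d^3K/dt^3 = -48/(8*t^3 - 12*t^2 + 6*t - 1)
d^4K/dt^4 = 288/(16*t^4 - 32*t^3 + 24*t^2 - 8*t + 1)

κ_4 = d^4K/dt^4 |_{t=0} = 288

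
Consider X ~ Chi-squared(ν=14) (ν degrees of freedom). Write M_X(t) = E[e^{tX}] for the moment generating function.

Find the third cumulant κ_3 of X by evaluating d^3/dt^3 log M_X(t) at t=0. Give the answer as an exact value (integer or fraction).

κ_3 = d^3K/dt^3 |_{t=0} = 112

M_X(t) = (1 - 2*t)^(-7)
K_X(t) = log M_X(t) = -7*log(1 - 2*t)
dK/dt = -14/(2*t - 1)
d^2K/dt^2 = 28/(4*t^2 - 4*t + 1)
d^3K/dt^3 = -112/(8*t^3 - 12*t^2 + 6*t - 1)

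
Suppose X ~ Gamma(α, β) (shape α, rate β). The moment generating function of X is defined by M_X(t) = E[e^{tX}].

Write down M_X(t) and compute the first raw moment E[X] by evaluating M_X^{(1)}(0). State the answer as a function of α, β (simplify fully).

M_X(t) = (β/(β - t))^α
M^(1)(t) = -α*β^α*(1/(β - t))^α/(-β + t)

E[X] = M^(1)(0) = α/β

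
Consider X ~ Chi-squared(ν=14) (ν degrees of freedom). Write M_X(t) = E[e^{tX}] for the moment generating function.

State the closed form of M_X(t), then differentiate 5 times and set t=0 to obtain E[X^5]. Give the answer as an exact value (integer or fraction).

M_X(t) = (1 - 2*t)^(-7)
M^(5)(t) = 1774080/(4096*t^12 - 24576*t^11 + 67584*t^10 - 112640*t^9 + 126720*t^8 - 101376*t^7 + 59136*t^6 - 25344*t^5 + 7920*t^4 - 1760*t^3 + 264*t^2 - 24*t + 1)

E[X^5] = M^(5)(0) = 1774080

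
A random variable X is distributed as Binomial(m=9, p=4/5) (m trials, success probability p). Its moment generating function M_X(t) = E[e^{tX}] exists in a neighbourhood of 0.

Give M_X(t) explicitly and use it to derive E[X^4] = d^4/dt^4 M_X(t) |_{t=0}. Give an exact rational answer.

M_X(t) = (4*e^(t)/5 + 1/5)^9

E[X^4] = D^4[M](0) = 1947924/625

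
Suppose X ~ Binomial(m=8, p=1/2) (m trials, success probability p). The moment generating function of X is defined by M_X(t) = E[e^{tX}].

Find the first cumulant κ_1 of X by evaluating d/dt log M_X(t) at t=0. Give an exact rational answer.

M_X(t) = (e^(t)/2 + 1/2)^8
K_X(t) = log M_X(t) = 8*log(e^(t)/2 + 1/2)
K′(t) = 8*e^(t)/(e^(t) + 1)

κ_1 = K′(0) = 4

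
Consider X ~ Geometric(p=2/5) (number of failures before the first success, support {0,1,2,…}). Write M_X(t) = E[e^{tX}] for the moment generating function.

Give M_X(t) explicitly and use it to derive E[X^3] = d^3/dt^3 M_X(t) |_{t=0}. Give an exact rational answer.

E[X^3] = d^3M/dt^3 |_{t=0} = 141/4

M_X(t) = 2/(5*(1 - 3*e^(t)/5))
dM/dt = 6*e^(t)/(9*e^(2*t) - 30*e^(t) + 25)
d^2M/dt^2 = (-18*e^(2*t) - 30*e^(t))/(27*e^(3*t) - 135*e^(2*t) + 225*e^(t) - 125)
d^3M/dt^3 = (54*e^(3*t) + 360*e^(2*t) + 150*e^(t))/(81*e^(4*t) - 540*e^(3*t) + 1350*e^(2*t) - 1500*e^(t) + 625)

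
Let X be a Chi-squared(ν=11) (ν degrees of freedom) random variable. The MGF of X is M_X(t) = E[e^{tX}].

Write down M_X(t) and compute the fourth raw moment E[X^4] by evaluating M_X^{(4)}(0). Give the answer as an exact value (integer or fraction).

E[X^4] = M^(4)(0) = 36465

M_X(t) = (1 - 2*t)^(-11/2)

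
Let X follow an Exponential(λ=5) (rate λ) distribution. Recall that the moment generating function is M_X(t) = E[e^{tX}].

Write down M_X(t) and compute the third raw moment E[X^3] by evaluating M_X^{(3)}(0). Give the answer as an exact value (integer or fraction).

M_X(t) = 5/(5 - t)
M′(t) = 5/(t^2 - 10*t + 25)
M′′(t) = -10/(t^3 - 15*t^2 + 75*t - 125)
M′′′(t) = 30/(t^4 - 20*t^3 + 150*t^2 - 500*t + 625)

E[X^3] = M′′′(0) = 6/125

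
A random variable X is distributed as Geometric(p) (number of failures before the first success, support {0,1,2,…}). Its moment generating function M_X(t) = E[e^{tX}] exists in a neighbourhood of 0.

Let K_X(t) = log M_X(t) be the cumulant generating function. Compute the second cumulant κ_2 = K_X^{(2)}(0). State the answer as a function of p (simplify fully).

κ_2 = D^2[K](0) = (1 - p)/p^2

M_X(t) = p/(-(1 - p)*e^(t) + 1)
K_X(t) = log M_X(t) = log(p) - log(-(1 - p)*e^(t) + 1)
D^2[K](t) = (-p*e^(t) + e^(t))/(p^2*e^(2*t) - 2*p*e^(2*t) + 2*p*e^(t) + e^(2*t) - 2*e^(t) + 1)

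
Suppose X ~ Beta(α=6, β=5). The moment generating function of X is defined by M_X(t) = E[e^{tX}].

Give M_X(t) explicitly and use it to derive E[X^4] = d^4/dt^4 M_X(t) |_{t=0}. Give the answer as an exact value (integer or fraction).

E[X^4] = M^(4)(0) = 18/143

M_X(t) = ₁F₁(6; 11; t)
M^(4)(t) = 18*₁F₁(10; 15; t)/143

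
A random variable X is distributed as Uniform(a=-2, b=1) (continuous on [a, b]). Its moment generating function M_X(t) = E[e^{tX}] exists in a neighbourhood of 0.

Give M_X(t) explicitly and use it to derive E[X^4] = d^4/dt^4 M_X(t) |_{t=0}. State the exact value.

E[X^4] = M′′′′(0) = 11/5

M_X(t) = (e^(t) - e^(-2*t))/(3*t)
M′(t) = (t*e^(3*t) + 2*t - e^(3*t) + 1)*e^(-2*t)/(3*t^2)
M′′(t) = (t^2*e^(3*t) - 4*t^2 - 2*t*e^(3*t) - 4*t + 2*e^(3*t) - 2)*e^(-2*t)/(3*t^3)
M′′′(t) = (t^3*e^(3*t) + 8*t^3 - 3*t^2*e^(3*t) + 12*t^2 + 6*t*e^(3*t) + 12*t - 6*e^(3*t) + 6)*e^(-2*t)/(3*t^4)
M′′′′(t) = (t^4*e^(3*t) - 16*t^4 - 4*t^3*e^(3*t) - 32*t^3 + 12*t^2*e^(3*t) - 48*t^2 - 24*t*e^(3*t) - 48*t + 24*e^(3*t) - 24)*e^(-2*t)/(3*t^5)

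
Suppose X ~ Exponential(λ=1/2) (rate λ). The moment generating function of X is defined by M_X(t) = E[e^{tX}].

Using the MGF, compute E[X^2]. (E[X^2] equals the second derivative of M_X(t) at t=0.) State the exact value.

M_X(t) = 1/(2*(1/2 - t))
M^(2)(t) = -8/(8*t^3 - 12*t^2 + 6*t - 1)

E[X^2] = M^(2)(0) = 8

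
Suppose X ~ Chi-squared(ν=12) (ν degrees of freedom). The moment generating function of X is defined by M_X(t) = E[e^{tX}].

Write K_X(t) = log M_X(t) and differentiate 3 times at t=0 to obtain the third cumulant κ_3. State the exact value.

M_X(t) = (1 - 2*t)^(-6)
K_X(t) = log M_X(t) = -6*log(1 - 2*t)
dK/dt = -12/(2*t - 1)
d^2K/dt^2 = 24/(4*t^2 - 4*t + 1)
d^3K/dt^3 = -96/(8*t^3 - 12*t^2 + 6*t - 1)

κ_3 = d^3K/dt^3 |_{t=0} = 96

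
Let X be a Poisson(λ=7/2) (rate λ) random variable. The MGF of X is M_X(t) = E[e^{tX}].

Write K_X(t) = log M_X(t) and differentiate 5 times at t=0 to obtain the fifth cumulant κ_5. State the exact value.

κ_5 = K^(5)(0) = 7/2

M_X(t) = e^(7*e^(t)/2 - 7/2)
K_X(t) = log M_X(t) = 7*e^(t)/2 - 7/2
K^(5)(t) = 7*e^(t)/2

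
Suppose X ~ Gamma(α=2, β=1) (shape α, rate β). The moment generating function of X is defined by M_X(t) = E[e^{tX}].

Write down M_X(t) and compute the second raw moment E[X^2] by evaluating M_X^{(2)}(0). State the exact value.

M_X(t) = (1 - t)^(-2)
D^2[M](t) = 6/(t^4 - 4*t^3 + 6*t^2 - 4*t + 1)

E[X^2] = D^2[M](0) = 6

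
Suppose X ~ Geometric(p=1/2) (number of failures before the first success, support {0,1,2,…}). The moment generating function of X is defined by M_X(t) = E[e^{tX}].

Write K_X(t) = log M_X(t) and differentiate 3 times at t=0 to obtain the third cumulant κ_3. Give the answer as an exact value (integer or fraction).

M_X(t) = 1/(2*(1 - e^(t)/2))
K_X(t) = log M_X(t) = -log(1 - e^(t)/2) - log(2)
dK/dt = -e^(t)/(e^(t) - 2)
d^2K/dt^2 = 2*e^(t)/(e^(2*t) - 4*e^(t) + 4)
d^3K/dt^3 = (-2*e^(2*t) - 4*e^(t))/(e^(3*t) - 6*e^(2*t) + 12*e^(t) - 8)

κ_3 = d^3K/dt^3 |_{t=0} = 6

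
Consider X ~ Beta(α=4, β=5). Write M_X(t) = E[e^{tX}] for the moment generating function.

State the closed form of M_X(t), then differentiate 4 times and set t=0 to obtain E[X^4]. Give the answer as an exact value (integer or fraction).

E[X^4] = D^4[M](0) = 7/99

M_X(t) = ₁F₁(4; 9; t)
D^4[M](t) = 7*₁F₁(8; 13; t)/99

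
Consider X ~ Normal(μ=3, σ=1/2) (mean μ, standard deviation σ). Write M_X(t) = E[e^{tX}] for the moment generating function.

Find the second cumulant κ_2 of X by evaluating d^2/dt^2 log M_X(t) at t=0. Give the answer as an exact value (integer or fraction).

M_X(t) = e^(t^2/8 + 3*t)
K_X(t) = log M_X(t) = t^2/8 + 3*t
dK/dt = t/4 + 3
d^2K/dt^2 = 1/4

κ_2 = d^2K/dt^2 |_{t=0} = 1/4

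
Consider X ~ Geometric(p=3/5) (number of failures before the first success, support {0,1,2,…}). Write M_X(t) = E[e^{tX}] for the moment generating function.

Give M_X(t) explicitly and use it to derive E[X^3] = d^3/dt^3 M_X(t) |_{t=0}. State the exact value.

M_X(t) = 3/(5*(1 - 2*e^(t)/5))
M^(3)(t) = (24*e^(3*t) + 240*e^(2*t) + 150*e^(t))/(16*e^(4*t) - 160*e^(3*t) + 600*e^(2*t) - 1000*e^(t) + 625)

E[X^3] = M^(3)(0) = 46/9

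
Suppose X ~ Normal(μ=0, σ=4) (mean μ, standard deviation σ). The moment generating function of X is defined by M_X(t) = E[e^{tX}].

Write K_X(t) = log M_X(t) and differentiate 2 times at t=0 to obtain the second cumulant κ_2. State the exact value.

κ_2 = D^2[K](0) = 16

M_X(t) = e^(8*t^2)
K_X(t) = log M_X(t) = 8*t^2
D^2[K](t) = 16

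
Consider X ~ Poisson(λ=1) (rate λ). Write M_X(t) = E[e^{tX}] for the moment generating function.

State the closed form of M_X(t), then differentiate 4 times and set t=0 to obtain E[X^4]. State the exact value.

M_X(t) = e^(e^(t) - 1)
M^(4)(t) = (e^(4*t)*e^(e^(t)) + 6*e^(3*t)*e^(e^(t)) + 7*e^(2*t)*e^(e^(t)) + e^(t)*e^(e^(t)))*e^(-1)

E[X^4] = M^(4)(0) = 15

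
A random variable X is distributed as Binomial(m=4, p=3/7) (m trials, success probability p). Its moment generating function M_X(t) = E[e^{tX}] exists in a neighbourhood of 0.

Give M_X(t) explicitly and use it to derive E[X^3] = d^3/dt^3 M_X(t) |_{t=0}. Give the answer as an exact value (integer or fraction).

E[X^3] = M^(3)(0) = 3504/343

M_X(t) = (3*e^(t)/7 + 4/7)^4
M^(3)(t) = 5184*e^(4*t)/2401 + 11664*e^(3*t)/2401 + 6912*e^(2*t)/2401 + 768*e^(t)/2401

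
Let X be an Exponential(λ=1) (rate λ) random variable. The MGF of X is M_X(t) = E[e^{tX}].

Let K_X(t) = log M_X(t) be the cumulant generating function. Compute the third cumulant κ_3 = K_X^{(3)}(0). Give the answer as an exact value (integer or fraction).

κ_3 = K′′′(0) = 2

M_X(t) = 1/(1 - t)
K_X(t) = log M_X(t) = -log(1 - t)
K′(t) = -1/(t - 1)
K′′(t) = 1/(t^2 - 2*t + 1)
K′′′(t) = -2/(t^3 - 3*t^2 + 3*t - 1)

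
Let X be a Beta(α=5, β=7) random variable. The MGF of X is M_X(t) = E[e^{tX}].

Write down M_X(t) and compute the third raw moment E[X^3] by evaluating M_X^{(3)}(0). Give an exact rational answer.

E[X^3] = M′′′(0) = 5/52

M_X(t) = ₁F₁(5; 12; t)
M′(t) = 5*₁F₁(6; 13; t)/12
M′′(t) = 5*₁F₁(7; 14; t)/26
M′′′(t) = 5*₁F₁(8; 15; t)/52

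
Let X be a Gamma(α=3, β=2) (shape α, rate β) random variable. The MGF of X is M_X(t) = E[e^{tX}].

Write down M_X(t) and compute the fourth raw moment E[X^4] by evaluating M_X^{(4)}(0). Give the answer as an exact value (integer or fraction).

E[X^4] = D^4[M](0) = 45/2

M_X(t) = 8/(2 - t)^3
D^4[M](t) = -2880/(t^7 - 14*t^6 + 84*t^5 - 280*t^4 + 560*t^3 - 672*t^2 + 448*t - 128)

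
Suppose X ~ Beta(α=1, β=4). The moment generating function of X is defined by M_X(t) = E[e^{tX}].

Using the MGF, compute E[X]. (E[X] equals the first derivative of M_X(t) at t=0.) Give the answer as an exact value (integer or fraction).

E[X] = M^(1)(0) = 1/5

M_X(t) = ₁F₁(1; 5; t)
M^(1)(t) = ₁F₁(2; 6; t)/5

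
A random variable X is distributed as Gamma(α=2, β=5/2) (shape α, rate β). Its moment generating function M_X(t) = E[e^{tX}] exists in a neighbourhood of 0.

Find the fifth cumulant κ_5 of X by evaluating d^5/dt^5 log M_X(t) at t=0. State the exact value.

M_X(t) = 25/(4*(5/2 - t)^2)
K_X(t) = log M_X(t) = -2*log(5/2 - t) - 2*log(2) + 2*log(5)
D^5[K](t) = -1536/(32*t^5 - 400*t^4 + 2000*t^3 - 5000*t^2 + 6250*t - 3125)

κ_5 = D^5[K](0) = 1536/3125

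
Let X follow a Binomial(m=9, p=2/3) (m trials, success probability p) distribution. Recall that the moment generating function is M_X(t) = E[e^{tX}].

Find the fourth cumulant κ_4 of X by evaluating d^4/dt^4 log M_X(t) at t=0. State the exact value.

M_X(t) = (2*e^(t)/3 + 1/3)^9
K_X(t) = log M_X(t) = 9*log(2*e^(t)/3 + 1/3)
D^4[K](t) = (72*e^(3*t) - 144*e^(2*t) + 18*e^(t))/(16*e^(4*t) + 32*e^(3*t) + 24*e^(2*t) + 8*e^(t) + 1)

κ_4 = D^4[K](0) = -2/3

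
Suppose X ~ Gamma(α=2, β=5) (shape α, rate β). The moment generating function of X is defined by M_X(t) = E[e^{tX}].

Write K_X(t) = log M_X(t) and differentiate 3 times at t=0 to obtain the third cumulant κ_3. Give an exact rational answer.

κ_3 = D^3[K](0) = 4/125

M_X(t) = 25/(5 - t)^2
K_X(t) = log M_X(t) = -2*log(5 - t) + 2*log(5)
D^3[K](t) = -4/(t^3 - 15*t^2 + 75*t - 125)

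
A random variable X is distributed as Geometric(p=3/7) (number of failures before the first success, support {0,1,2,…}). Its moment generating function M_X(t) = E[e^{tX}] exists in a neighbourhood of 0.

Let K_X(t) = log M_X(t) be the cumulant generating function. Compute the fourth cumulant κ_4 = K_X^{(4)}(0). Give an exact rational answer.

κ_4 = K^(4)(0) = 1652/27

M_X(t) = 3/(7*(1 - 4*e^(t)/7))
K_X(t) = log M_X(t) = -log(1 - 4*e^(t)/7) - log(7) + log(3)
K^(4)(t) = (448*e^(3*t) + 3136*e^(2*t) + 1372*e^(t))/(256*e^(4*t) - 1792*e^(3*t) + 4704*e^(2*t) - 5488*e^(t) + 2401)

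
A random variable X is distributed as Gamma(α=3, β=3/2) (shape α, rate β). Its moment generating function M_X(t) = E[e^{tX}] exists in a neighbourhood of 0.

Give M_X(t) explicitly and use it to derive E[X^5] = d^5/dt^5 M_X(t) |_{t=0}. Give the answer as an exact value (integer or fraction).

E[X^5] = D^5[M](0) = 8960/27

M_X(t) = 27/(8*(3/2 - t)^3)
D^5[M](t) = 2177280/(256*t^8 - 3072*t^7 + 16128*t^6 - 48384*t^5 + 90720*t^4 - 108864*t^3 + 81648*t^2 - 34992*t + 6561)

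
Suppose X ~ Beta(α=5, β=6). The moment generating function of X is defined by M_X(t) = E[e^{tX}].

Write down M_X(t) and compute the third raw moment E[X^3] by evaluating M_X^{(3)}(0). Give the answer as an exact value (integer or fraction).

M_X(t) = ₁F₁(5; 11; t)
dM/dt = 5*₁F₁(6; 12; t)/11
d^2M/dt^2 = 5*₁F₁(7; 13; t)/22
d^3M/dt^3 = 35*₁F₁(8; 14; t)/286

E[X^3] = d^3M/dt^3 |_{t=0} = 35/286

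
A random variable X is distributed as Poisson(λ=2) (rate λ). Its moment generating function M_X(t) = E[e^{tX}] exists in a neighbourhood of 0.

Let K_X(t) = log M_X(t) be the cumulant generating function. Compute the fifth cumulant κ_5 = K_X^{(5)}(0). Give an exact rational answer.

M_X(t) = e^(2*e^(t) - 2)
K_X(t) = log M_X(t) = 2*e^(t) - 2
dK/dt = 2*e^(t)
d^2K/dt^2 = 2*e^(t)
d^3K/dt^3 = 2*e^(t)
d^4K/dt^4 = 2*e^(t)
d^5K/dt^5 = 2*e^(t)

κ_5 = d^5K/dt^5 |_{t=0} = 2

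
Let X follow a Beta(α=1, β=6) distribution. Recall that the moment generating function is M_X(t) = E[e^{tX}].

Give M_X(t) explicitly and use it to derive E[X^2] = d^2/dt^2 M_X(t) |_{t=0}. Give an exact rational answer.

M_X(t) = ₁F₁(1; 7; t)
dM/dt = ₁F₁(2; 8; t)/7
d^2M/dt^2 = ₁F₁(3; 9; t)/28

E[X^2] = d^2M/dt^2 |_{t=0} = 1/28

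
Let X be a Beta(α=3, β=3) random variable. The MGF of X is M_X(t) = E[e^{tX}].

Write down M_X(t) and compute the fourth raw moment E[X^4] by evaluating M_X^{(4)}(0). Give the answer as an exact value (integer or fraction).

E[X^4] = d^4M/dt^4 |_{t=0} = 5/42

M_X(t) = ₁F₁(3; 6; t)
dM/dt = ₁F₁(4; 7; t)/2
d^2M/dt^2 = 2*₁F₁(5; 8; t)/7
d^3M/dt^3 = 5*₁F₁(6; 9; t)/28
d^4M/dt^4 = 5*₁F₁(7; 10; t)/42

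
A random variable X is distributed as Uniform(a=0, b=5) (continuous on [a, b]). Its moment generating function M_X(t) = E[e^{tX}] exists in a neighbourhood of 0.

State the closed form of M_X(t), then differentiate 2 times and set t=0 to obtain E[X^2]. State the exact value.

M_X(t) = (e^(5*t) - 1)/(5*t)
D^2[M](t) = (25*t^2*e^(5*t) - 10*t*e^(5*t) + 2*e^(5*t) - 2)/(5*t^3)

E[X^2] = D^2[M](0) = 25/3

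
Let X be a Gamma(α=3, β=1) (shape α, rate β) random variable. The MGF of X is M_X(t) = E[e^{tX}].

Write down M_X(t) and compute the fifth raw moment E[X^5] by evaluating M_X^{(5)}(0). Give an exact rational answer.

M_X(t) = (1 - t)^(-3)
M^(5)(t) = 2520/(t^8 - 8*t^7 + 28*t^6 - 56*t^5 + 70*t^4 - 56*t^3 + 28*t^2 - 8*t + 1)

E[X^5] = M^(5)(0) = 2520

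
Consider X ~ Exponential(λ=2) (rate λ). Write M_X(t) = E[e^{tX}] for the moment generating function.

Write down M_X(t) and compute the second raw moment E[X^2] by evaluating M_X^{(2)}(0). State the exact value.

E[X^2] = D^2[M](0) = 1/2

M_X(t) = 2/(2 - t)
D^2[M](t) = -4/(t^3 - 6*t^2 + 12*t - 8)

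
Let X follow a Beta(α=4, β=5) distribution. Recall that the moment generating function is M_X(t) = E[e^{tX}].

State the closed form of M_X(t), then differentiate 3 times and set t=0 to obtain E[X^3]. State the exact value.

E[X^3] = M′′′(0) = 4/33

M_X(t) = ₁F₁(4; 9; t)
M′(t) = 4*₁F₁(5; 10; t)/9
M′′(t) = 2*₁F₁(6; 11; t)/9
M′′′(t) = 4*₁F₁(7; 12; t)/33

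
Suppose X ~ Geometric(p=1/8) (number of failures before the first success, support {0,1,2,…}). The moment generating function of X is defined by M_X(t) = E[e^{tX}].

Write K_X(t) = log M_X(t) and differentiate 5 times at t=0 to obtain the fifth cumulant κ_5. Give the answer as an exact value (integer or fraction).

M_X(t) = 1/(8*(1 - 7*e^(t)/8))
K_X(t) = log M_X(t) = -log(1 - 7*e^(t)/8) - 3*log(2)
D^5[K](t) = (-19208*e^(4*t) - 241472*e^(3*t) - 275968*e^(2*t) - 28672*e^(t))/(16807*e^(5*t) - 96040*e^(4*t) + 219520*e^(3*t) - 250880*e^(2*t) + 143360*e^(t) - 32768)

κ_5 = D^5[K](0) = 565320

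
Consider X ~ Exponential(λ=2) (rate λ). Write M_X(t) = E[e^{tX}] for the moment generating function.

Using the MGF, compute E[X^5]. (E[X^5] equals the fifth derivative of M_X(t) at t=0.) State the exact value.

E[X^5] = M′′′′′(0) = 15/4

M_X(t) = 2/(2 - t)
M′(t) = 2/(t^2 - 4*t + 4)
M′′(t) = -4/(t^3 - 6*t^2 + 12*t - 8)
M′′′(t) = 12/(t^4 - 8*t^3 + 24*t^2 - 32*t + 16)
M′′′′(t) = -48/(t^5 - 10*t^4 + 40*t^3 - 80*t^2 + 80*t - 32)
M′′′′′(t) = 240/(t^6 - 12*t^5 + 60*t^4 - 160*t^3 + 240*t^2 - 192*t + 64)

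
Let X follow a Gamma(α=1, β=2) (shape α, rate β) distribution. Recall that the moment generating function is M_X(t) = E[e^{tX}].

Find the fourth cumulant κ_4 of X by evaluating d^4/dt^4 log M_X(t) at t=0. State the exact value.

κ_4 = K′′′′(0) = 3/8

M_X(t) = 2/(2 - t)
K_X(t) = log M_X(t) = -log(2 - t) + log(2)
K′(t) = -1/(t - 2)
K′′(t) = 1/(t^2 - 4*t + 4)
K′′′(t) = -2/(t^3 - 6*t^2 + 12*t - 8)
K′′′′(t) = 6/(t^4 - 8*t^3 + 24*t^2 - 32*t + 16)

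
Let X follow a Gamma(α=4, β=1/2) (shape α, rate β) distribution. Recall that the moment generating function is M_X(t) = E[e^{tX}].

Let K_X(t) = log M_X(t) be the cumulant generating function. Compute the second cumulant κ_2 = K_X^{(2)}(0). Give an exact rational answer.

M_X(t) = 1/(16*(1/2 - t)^4)
K_X(t) = log M_X(t) = -4*log(1/2 - t) - 4*log(2)
K^(2)(t) = 16/(4*t^2 - 4*t + 1)

κ_2 = K^(2)(0) = 16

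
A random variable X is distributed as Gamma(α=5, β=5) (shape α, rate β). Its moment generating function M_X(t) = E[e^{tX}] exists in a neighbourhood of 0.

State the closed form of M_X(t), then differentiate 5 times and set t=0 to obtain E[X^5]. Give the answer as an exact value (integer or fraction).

E[X^5] = d^5M/dt^5 |_{t=0} = 3024/625

M_X(t) = 3125/(5 - t)^5
dM/dt = 15625/(t^6 - 30*t^5 + 375*t^4 - 2500*t^3 + 9375*t^2 - 18750*t + 15625)
d^2M/dt^2 = -93750/(t^7 - 35*t^6 + 525*t^5 - 4375*t^4 + 21875*t^3 - 65625*t^2 + 109375*t - 78125)
d^3M/dt^3 = 656250/(t^8 - 40*t^7 + 700*t^6 - 7000*t^5 + 43750*t^4 - 175000*t^3 + 437500*t^2 - 625000*t + 390625)
d^4M/dt^4 = -5250000/(t^9 - 45*t^8 + 900*t^7 - 10500*t^6 + 78750*t^5 - 393750*t^4 + 1312500*t^3 - 2812500*t^2 + 3515625*t - 1953125)
d^5M/dt^5 = 47250000/(t^10 - 50*t^9 + 1125*t^8 - 15000*t^7 + 131250*t^6 - 787500*t^5 + 3281250*t^4 - 9375000*t^3 + 17578125*t^2 - 19531250*t + 9765625)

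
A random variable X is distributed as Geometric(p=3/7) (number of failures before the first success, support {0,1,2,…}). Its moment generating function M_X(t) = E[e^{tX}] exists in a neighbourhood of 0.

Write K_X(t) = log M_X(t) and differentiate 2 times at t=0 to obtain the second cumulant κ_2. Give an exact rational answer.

κ_2 = K′′(0) = 28/9

M_X(t) = 3/(7*(1 - 4*e^(t)/7))
K_X(t) = log M_X(t) = -log(1 - 4*e^(t)/7) - log(7) + log(3)
K′(t) = -4*e^(t)/(4*e^(t) - 7)
K′′(t) = 28*e^(t)/(16*e^(2*t) - 56*e^(t) + 49)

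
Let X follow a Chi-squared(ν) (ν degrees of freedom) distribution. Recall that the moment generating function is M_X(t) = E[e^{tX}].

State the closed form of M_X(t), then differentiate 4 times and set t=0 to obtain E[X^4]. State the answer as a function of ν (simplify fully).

E[X^4] = M′′′′(0) = ν*(ν^3 + 12*ν^2 + 44*ν + 48)

M_X(t) = (1 - 2*t)^(-ν/2)
M′(t) = -ν/(2*t*(1 - 2*t)^(ν/2) - (1 - 2*t)^(ν/2))
M′′(t) = (ν^2 + 2*ν)/(4*t^2*(1 - 2*t)^(ν/2) - 4*t*(1 - 2*t)^(ν/2) + (1 - 2*t)^(ν/2))
M′′′(t) = (-ν^3 - 6*ν^2 - 8*ν)/(8*t^3*(1 - 2*t)^(ν/2) - 12*t^2*(1 - 2*t)^(ν/2) + 6*t*(1 - 2*t)^(ν/2) - (1 - 2*t)^(ν/2))
M′′′′(t) = (ν^4 + 12*ν^3 + 44*ν^2 + 48*ν)/(16*t^4*(1 - 2*t)^(ν/2) - 32*t^3*(1 - 2*t)^(ν/2) + 24*t^2*(1 - 2*t)^(ν/2) - 8*t*(1 - 2*t)^(ν/2) + (1 - 2*t)^(ν/2))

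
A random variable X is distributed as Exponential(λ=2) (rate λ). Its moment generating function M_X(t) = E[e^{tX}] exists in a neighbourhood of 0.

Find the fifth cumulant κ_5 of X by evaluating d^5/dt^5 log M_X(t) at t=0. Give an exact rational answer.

M_X(t) = 2/(2 - t)
K_X(t) = log M_X(t) = -log(2 - t) + log(2)
D^5[K](t) = -24/(t^5 - 10*t^4 + 40*t^3 - 80*t^2 + 80*t - 32)

κ_5 = D^5[K](0) = 3/4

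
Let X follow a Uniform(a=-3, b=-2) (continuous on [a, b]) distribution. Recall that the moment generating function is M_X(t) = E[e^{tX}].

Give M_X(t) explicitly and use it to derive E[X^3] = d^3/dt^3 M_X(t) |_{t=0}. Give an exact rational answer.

M_X(t) = (e^(-2*t) - e^(-3*t))/t
D^3[M](t) = (-8*t^3*e^(t) + 27*t^3 - 12*t^2*e^(t) + 27*t^2 - 12*t*e^(t) + 18*t - 6*e^(t) + 6)*e^(-3*t)/t^4

E[X^3] = D^3[M](0) = -65/4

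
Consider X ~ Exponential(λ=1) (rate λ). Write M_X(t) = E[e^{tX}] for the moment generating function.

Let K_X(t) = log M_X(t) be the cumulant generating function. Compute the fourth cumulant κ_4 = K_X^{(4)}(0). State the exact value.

κ_4 = d^4K/dt^4 |_{t=0} = 6

M_X(t) = 1/(1 - t)
K_X(t) = log M_X(t) = -log(1 - t)
dK/dt = -1/(t - 1)
d^2K/dt^2 = 1/(t^2 - 2*t + 1)
d^3K/dt^3 = -2/(t^3 - 3*t^2 + 3*t - 1)
d^4K/dt^4 = 6/(t^4 - 4*t^3 + 6*t^2 - 4*t + 1)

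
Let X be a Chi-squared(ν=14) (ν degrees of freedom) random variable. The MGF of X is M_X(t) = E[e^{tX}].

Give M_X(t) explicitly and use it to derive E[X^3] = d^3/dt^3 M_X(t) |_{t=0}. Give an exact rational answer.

E[X^3] = M^(3)(0) = 4032

M_X(t) = (1 - 2*t)^(-7)
M^(3)(t) = 4032/(1024*t^10 - 5120*t^9 + 11520*t^8 - 15360*t^7 + 13440*t^6 - 8064*t^5 + 3360*t^4 - 960*t^3 + 180*t^2 - 20*t + 1)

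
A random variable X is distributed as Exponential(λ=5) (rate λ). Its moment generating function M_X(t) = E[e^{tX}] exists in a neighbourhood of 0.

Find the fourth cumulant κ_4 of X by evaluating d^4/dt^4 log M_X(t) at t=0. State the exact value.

M_X(t) = 5/(5 - t)
K_X(t) = log M_X(t) = -log(5 - t) + log(5)
K′(t) = -1/(t - 5)
K′′(t) = 1/(t^2 - 10*t + 25)
K′′′(t) = -2/(t^3 - 15*t^2 + 75*t - 125)
K′′′′(t) = 6/(t^4 - 20*t^3 + 150*t^2 - 500*t + 625)

κ_4 = K′′′′(0) = 6/625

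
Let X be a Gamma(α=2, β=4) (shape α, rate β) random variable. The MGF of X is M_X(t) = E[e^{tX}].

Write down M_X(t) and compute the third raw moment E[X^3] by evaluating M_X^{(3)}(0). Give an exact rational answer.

M_X(t) = 16/(4 - t)^2
dM/dt = -32/(t^3 - 12*t^2 + 48*t - 64)
d^2M/dt^2 = 96/(t^4 - 16*t^3 + 96*t^2 - 256*t + 256)
d^3M/dt^3 = -384/(t^5 - 20*t^4 + 160*t^3 - 640*t^2 + 1280*t - 1024)

E[X^3] = d^3M/dt^3 |_{t=0} = 3/8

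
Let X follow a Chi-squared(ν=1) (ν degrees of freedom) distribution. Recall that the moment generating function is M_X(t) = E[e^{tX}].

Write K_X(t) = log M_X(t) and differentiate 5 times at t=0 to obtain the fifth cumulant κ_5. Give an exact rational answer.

M_X(t) = 1/√(1 - 2*t)
K_X(t) = log M_X(t) = -log(1 - 2*t)/2
D^5[K](t) = -384/(32*t^5 - 80*t^4 + 80*t^3 - 40*t^2 + 10*t - 1)

κ_5 = D^5[K](0) = 384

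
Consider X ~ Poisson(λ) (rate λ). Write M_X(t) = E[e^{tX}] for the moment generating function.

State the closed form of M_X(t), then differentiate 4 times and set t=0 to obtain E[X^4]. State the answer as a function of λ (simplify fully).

E[X^4] = M^(4)(0) = λ*(λ^3 + 6*λ^2 + 7*λ + 1)

M_X(t) = e^(λ*(e^(t) - 1))
M^(4)(t) = (λ^4*e^(4*t)*e^(λ*e^(t)) + 6*λ^3*e^(3*t)*e^(λ*e^(t)) + 7*λ^2*e^(2*t)*e^(λ*e^(t)) + λ*e^(t)*e^(λ*e^(t)))*e^(-λ)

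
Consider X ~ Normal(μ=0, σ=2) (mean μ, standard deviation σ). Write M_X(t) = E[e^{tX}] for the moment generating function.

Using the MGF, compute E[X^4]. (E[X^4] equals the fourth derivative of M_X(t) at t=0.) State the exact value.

M_X(t) = e^(2*t^2)
M′(t) = 4*t*e^(2*t^2)
M′′(t) = 16*t^2*e^(2*t^2) + 4*e^(2*t^2)
M′′′(t) = 64*t^3*e^(2*t^2) + 48*t*e^(2*t^2)
M′′′′(t) = 256*t^4*e^(2*t^2) + 384*t^2*e^(2*t^2) + 48*e^(2*t^2)

E[X^4] = M′′′′(0) = 48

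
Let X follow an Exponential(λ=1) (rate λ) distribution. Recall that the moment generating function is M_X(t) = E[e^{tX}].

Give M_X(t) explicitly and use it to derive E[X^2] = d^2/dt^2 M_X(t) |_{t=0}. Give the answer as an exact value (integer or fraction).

E[X^2] = M^(2)(0) = 2

M_X(t) = 1/(1 - t)
M^(2)(t) = -2/(t^3 - 3*t^2 + 3*t - 1)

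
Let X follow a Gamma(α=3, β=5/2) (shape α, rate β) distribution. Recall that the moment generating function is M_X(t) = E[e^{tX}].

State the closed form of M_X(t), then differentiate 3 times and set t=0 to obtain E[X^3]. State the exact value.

E[X^3] = d^3M/dt^3 |_{t=0} = 96/25

M_X(t) = 125/(8*(5/2 - t)^3)
dM/dt = 750/(16*t^4 - 160*t^3 + 600*t^2 - 1000*t + 625)
d^2M/dt^2 = -6000/(32*t^5 - 400*t^4 + 2000*t^3 - 5000*t^2 + 6250*t - 3125)
d^3M/dt^3 = 60000/(64*t^6 - 960*t^5 + 6000*t^4 - 20000*t^3 + 37500*t^2 - 37500*t + 15625)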